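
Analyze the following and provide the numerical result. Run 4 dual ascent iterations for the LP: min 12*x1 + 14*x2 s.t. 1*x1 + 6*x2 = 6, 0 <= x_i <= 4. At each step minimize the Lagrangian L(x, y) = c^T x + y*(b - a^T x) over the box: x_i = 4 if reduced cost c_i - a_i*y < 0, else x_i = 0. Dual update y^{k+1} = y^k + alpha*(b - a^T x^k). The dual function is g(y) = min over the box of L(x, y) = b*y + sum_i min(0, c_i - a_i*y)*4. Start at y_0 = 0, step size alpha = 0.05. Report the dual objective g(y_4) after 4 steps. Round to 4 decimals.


Dual ascent for LP: min 12*x1 + 14*x2, 1*x1 + 6*x2 = 6, 0 <= x_i <= 4
Step 1: y^k = 0.0, reduced costs: (12.0, 14.0)
  x^k = (0.0, 0.0), subgradient = b - a^T x = 6.0
  y^{k+1} = 0.0 + 0.05*6.0 = 0.3
Step 2: y^k = 0.3, reduced costs: (11.7, 12.2)
  x^k = (0.0, 0.0), subgradient = b - a^T x = 6.0
  y^{k+1} = 0.3 + 0.05*6.0 = 0.6
Step 3: y^k = 0.6, reduced costs: (11.4, 10.4)
  x^k = (0.0, 0.0), subgradient = b - a^T x = 6.0
  y^{k+1} = 0.6 + 0.05*6.0 = 0.9
Step 4: y^k = 0.9, reduced costs: (11.1, 8.6)
  x^k = (0.0, 0.0), subgradient = b - a^T x = 6.0
  y^{k+1} = 0.9 + 0.05*6.0 = 1.2
Dual objective at y_4 = 1.2: reduced costs (10.8, 6.8), box minimizer x = (0.0, 0.0)
g(y_4) = b*y + (c1 - a1*y)*x1 + (c2 - a2*y)*x2 = 6*1.2 + 10.8*0.0 + 6.8*0.0 = 7.2 + 0.0 + 0.0 = 7.2


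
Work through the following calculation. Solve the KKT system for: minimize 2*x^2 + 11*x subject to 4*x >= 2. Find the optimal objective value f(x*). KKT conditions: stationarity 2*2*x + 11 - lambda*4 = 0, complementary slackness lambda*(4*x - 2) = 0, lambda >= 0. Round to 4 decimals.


Step 1: Try lambda = 0 (constraint inactive).
x_unc = -11/(2*2) = -2.75
Check: 4*-2.75 = -11.0 < 2 -- violated!
Step 2: Constraint must be active: 4*x = 2
x* = 2/4 = 0.5
lambda = (2*2*0.5 + 11)/4 = 3.25
Step 3: Compute optimal value.
f(x*) = 2*0.5^2 + 11*0.5 = 6.0


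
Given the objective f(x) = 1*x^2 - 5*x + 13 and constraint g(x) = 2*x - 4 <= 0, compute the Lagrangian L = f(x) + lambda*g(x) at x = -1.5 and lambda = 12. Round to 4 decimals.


Step 1: Evaluate f(x).
f(-1.5) = 1*(-1.5)^2 - 5*(-1.5) + 13 = 22.75
Step 2: Evaluate g(x).
g(-1.5) = 2*-1.5 - 4 = -7.0
Step 3: Compute Lagrangian.
L = 22.75 + 12*-7.0 = -61.25


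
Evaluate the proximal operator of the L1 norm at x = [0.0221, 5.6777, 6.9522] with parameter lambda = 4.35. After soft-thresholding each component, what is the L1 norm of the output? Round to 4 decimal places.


Soft-thresholding with lambda = 4.35:
prox(0.0221) = sign(0.0221)*max(|0.0221| - 4.35, 0) = 0.0
prox(5.6777) = sign(5.6777)*max(|5.6777| - 4.35, 0) = 1.3277
prox(6.9522) = sign(6.9522)*max(|6.9522| - 4.35, 0) = 2.6022
prox(x) = [0.0, 1.3277, 2.6022]
||prox(x)||_1 = 0.0 + 1.3277 + 2.6022 = 3.9299


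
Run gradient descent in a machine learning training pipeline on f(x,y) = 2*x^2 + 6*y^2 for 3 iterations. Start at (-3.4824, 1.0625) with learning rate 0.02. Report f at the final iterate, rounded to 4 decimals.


Gradient descent on f(x,y) = 2*x^2 + 6*y^2.
Starting point: (-3.4824, 1.0625), alpha = 0.02
Step 1: grad_x = 2*2*-3.4824 = -13.9296, grad_y = 2*6*1.0625 = 12.75
  x_1 = -3.4824 - 0.02*-13.9296 = -3.2038
  y_1 = 1.0625 - 0.02*12.75 = 0.8075
Step 2: grad_x = 2*2*-3.2038 = -12.8152, grad_y = 2*6*0.8075 = 9.69
  x_2 = -3.2038 - 0.02*-12.8152 = -2.9475
  y_2 = 0.8075 - 0.02*9.69 = 0.6137
Step 3: grad_x = 2*2*-2.9475 = -11.79, grad_y = 2*6*0.6137 = 7.3644
  x_3 = -2.9475 - 0.02*-11.79 = -2.7117
  y_3 = 0.6137 - 0.02*7.3644 = 0.4664
f(-2.7117, 0.4664) = 2*(-2.7117)^2 + 6*0.4664^2 = 16.0119


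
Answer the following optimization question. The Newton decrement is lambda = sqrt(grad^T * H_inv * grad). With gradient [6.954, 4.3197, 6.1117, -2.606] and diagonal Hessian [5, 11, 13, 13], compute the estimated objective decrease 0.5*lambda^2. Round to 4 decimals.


Step 1: H is diagonal, so H^(-1) * g = [1.3908, 0.3927, 0.4701, -0.2005].
Step 2: g^T H^(-1) g = sum_i g_i^2 / H_ii
  = (6.954)^2/5 + (4.3197)^2/11 + (6.1117)^2/13 + (-2.606)^2/13
  = 9.6716 + 1.6963 + 2.8733 + 0.5224 = 14.7637
Step 3: Objective decrease = 0.5 * g^T H^(-1) g = 7.3818


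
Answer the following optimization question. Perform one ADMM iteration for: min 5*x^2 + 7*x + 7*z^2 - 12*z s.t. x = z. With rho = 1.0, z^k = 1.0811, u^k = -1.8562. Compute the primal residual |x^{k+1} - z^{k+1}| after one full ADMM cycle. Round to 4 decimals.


ADMM iteration with rho = 1.0, z^k = 1.0811, u^k = -1.8562
Step 1: x-update.
Minimize 5*x^2 + 7*x + (1.0/2)*(x - 1.0811 - 1.8562)^2
FOC: (2*5 + 1.0)*x = -7 + 1.0*(1.0811 + 1.8562)
x^{k+1} = -0.3693
Step 2: z-update.
Minimize 7*z^2 - 12*z + (1.0/2)*(-0.3693 - z - 1.8562)^2
FOC: (2*7 + 1.0)*z = 12 + 1.0*(-0.3693 - 1.8562)
z^{k+1} = 0.6516
Step 3: u-update.
u^{k+1} = -1.8562 - 0.3693 - 0.6516 = -2.8772
Step 4: Primal residual = |-0.3693 - 0.6516| = 1.021


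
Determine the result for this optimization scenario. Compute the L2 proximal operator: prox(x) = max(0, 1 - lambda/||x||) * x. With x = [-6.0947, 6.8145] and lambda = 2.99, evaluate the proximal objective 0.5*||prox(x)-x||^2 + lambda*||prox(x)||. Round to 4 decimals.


Step 1: Compute ||x||.
||x|| = 9.1424
Step 2: Compute scaling factor.
scale = max(0, 1 - 2.99/9.1424) = 0.673
Step 3: prox(x) = [-4.1014, 4.5858]
||prox(x)|| = 6.1524
Step 4: Proximal objective.
0.5*||prox-x||^2 = 4.4701
lambda*||prox|| = 18.3957
Total = 22.8656


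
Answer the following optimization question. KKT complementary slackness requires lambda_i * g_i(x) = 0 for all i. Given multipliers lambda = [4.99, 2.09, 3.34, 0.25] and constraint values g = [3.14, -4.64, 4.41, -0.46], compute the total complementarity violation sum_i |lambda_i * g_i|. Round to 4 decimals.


KKT complementary slackness check:
lambda_1 * g_1 = 4.99 * 3.14 = 15.6686
lambda_2 * g_2 = 2.09 * -4.64 = -9.6976
lambda_3 * g_3 = 3.34 * 4.41 = 14.7294
lambda_4 * g_4 = 0.25 * -0.46 = -0.115
Total violation = 15.6686 + 9.6976 + 14.7294 + 0.115 = 40.2106


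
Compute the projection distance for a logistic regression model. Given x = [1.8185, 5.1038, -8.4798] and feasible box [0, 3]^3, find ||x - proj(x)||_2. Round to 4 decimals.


Project each component onto [0, 3].
clip(1.8185) = 1.8185, clip(5.1038) = 3.0, clip(-8.4798) = 0.0
Projection = [1.8185, 3.0, 0.0]
Squared diffs: [0.0, 4.426, 71.907]
Distance = sqrt(76.333) = 8.7369


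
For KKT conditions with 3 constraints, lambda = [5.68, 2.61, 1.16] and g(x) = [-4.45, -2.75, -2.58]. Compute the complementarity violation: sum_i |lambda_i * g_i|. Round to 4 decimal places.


KKT complementary slackness check:
lambda_1 * g_1 = 5.68 * -4.45 = -25.276
lambda_2 * g_2 = 2.61 * -2.75 = -7.1775
lambda_3 * g_3 = 1.16 * -2.58 = -2.9928
Total violation = 25.276 + 7.1775 + 2.9928 = 35.4463


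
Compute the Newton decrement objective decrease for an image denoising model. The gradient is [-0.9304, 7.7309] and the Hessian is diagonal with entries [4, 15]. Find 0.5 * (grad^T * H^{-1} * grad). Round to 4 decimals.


Step 1: H is diagonal, so H^(-1) * g = [-0.2326, 0.5154].
Step 2: g^T H^(-1) g = sum_i g_i^2 / H_ii
  = (-0.9304)^2/4 + (7.7309)^2/15
  = 0.2164 + 3.9845 = 4.2009
Step 3: Objective decrease = 0.5 * g^T H^(-1) g = 2.1004


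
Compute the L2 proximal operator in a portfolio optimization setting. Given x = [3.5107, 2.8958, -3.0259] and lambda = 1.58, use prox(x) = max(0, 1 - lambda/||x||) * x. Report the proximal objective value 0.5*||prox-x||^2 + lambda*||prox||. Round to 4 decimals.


Step 1: Compute ||x||.
||x|| = 5.465
Step 2: Compute scaling factor.
scale = max(0, 1 - 1.58/5.465) = 0.7109
Step 3: prox(x) = [2.4957, 2.0586, -2.1511]
||prox(x)|| = 3.885
Step 4: Proximal objective.
0.5*||prox-x||^2 = 1.2482
lambda*||prox|| = 6.1383
Total = 7.3866


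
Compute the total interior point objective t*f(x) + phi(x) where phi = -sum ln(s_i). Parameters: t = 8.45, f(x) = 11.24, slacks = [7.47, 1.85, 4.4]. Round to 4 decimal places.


Step 1: Compute log-barrier.
ln values: [2.0109, 0.6152, 1.4816]
phi = -(2.0109 + 0.6152 + 1.4816) = -4.1077
Step 2: Compute augmented objective.
t*f(x) = 8.45*11.24 = 94.978
Total = 94.978 - 4.1077 = 90.8703


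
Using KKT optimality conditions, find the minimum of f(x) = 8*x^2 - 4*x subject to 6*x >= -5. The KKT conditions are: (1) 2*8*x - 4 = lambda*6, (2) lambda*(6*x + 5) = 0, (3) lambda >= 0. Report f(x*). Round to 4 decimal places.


Step 1: Try lambda = 0 (constraint inactive).
Stationarity: 2*8*x - 4 = 0
x* = 4/(2*8) = 0.25
Check constraint: 6*0.25 = 1.5 >= -5 -- satisfied.
Step 2: Compute optimal value.
f(x*) = 8*0.25^2 - 4*0.25 = -0.5


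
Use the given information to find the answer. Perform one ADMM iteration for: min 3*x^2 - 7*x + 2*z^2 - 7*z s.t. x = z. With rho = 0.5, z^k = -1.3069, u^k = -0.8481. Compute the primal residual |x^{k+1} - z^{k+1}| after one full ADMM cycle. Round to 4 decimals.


ADMM iteration with rho = 0.5, z^k = -1.3069, u^k = -0.8481
Step 1: x-update.
Minimize 3*x^2 - 7*x + (0.5/2)*(x + 1.3069 - 0.8481)^2
FOC: (2*3 + 0.5)*x = 7 + 0.5*(-1.3069 + 0.8481)
x^{k+1} = 1.0416
Step 2: z-update.
Minimize 2*z^2 - 7*z + (0.5/2)*(1.0416 - z - 0.8481)^2
FOC: (2*2 + 0.5)*z = 7 + 0.5*(1.0416 - 0.8481)
z^{k+1} = 1.5771
Step 3: u-update.
u^{k+1} = -0.8481 + 1.0416 - 1.5771 = -1.3835
Step 4: Primal residual = |1.0416 - 1.5771| = 0.5354


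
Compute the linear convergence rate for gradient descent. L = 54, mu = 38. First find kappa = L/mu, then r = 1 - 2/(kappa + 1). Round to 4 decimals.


Step 1: Compute the condition number.
kappa = L/mu = 54/38 = 1.4211
Step 2: Compute the convergence rate.
r = 1 - 2/(kappa + 1) = 1 - 2*mu/(L + mu) = (L - mu)/(L + mu) = 16/92 = 0.1739


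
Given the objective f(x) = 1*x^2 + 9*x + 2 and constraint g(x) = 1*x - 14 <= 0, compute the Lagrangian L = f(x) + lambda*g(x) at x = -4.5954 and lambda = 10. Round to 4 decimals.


Step 1: Evaluate f(x).
f(-4.5954) = 1*(-4.5954)^2 + 9*(-4.5954) + 2 = -18.2409
Step 2: Evaluate g(x).
g(-4.5954) = 1*-4.5954 - 14 = -18.5954
Step 3: Compute Lagrangian.
L = -18.2409 + 10*-18.5954 = -204.1949


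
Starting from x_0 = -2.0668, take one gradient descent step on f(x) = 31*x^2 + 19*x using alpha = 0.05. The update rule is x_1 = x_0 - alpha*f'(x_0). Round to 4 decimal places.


We compute the gradient at x_0 and apply the update.
f'(x) = 62*x + 19
f'(-2.0668) = 62*-2.0668 + 19 = -109.1416
x_1 = -2.0668 - 0.05*-109.1416 = 3.3903


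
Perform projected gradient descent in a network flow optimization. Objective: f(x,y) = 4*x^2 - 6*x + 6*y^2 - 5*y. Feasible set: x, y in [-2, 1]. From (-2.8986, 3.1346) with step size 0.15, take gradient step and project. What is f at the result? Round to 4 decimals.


Step 1: Compute gradient at (-2.8986, 3.1346).
grad_x = 2*4*-2.8986 - 6 = -29.1888
grad_y = 2*6*3.1346 - 5 = 32.6152
Step 2: Gradient step.
x_raw = -2.8986 - 0.15*-29.1888 = 1.4797
y_raw = 3.1346 - 0.15*32.6152 = -1.7577
Step 3: Project onto [-2, 1].
x_proj = clip(1.4797) = 1.0
y_proj = clip(-1.7577) = -1.7577
Step 4: Evaluate f.
f(1.0, -1.7577) = 25.325


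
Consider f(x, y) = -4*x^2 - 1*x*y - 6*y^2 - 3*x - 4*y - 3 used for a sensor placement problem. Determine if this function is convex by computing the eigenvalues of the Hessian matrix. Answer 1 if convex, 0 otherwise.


The Hessian of f(x,y) = -4*x^2 - 1*x*y - 6*y^2 - 3*x - 4*y - 3 is:
H = [[-8, -1], [-1, -12]]
Trace = -8 - 12 = -20
Determinant = -8*-12 - (-1)^2 = 95
Discriminant = (-20)^2 - 4*95 = 20.0
Eigenvalues: lambda_1 = -12.2361, lambda_2 = -7.7639
The function is not convex.

0


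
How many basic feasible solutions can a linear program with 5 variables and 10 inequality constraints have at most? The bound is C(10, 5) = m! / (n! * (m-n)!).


Each vertex corresponds to some choice of n active constraints out of m, so the number of vertices is at most C(m, n) = m! / (n!(m-n)!).
m = 10, n = 5
Numerator: 10 * 9 * 8 * 7 * 6
Denominator: 5! = 120
C(10, 5) = 252


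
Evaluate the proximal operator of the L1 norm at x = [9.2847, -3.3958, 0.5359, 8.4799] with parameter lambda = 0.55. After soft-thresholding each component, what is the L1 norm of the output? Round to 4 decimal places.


Soft-thresholding with lambda = 0.55:
prox(9.2847) = sign(9.2847)*max(|9.2847| - 0.55, 0) = 8.7347
prox(-3.3958) = sign(-3.3958)*max(|-3.3958| - 0.55, 0) = -2.8458
prox(0.5359) = sign(0.5359)*max(|0.5359| - 0.55, 0) = 0.0
prox(8.4799) = sign(8.4799)*max(|8.4799| - 0.55, 0) = 7.9299
prox(x) = [8.7347, -2.8458, 0.0, 7.9299]
||prox(x)||_1 = 8.7347 + 2.8458 + 0.0 + 7.9299 = 19.5104


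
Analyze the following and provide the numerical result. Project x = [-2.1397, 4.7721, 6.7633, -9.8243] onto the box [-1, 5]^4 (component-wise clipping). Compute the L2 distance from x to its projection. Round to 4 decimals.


Project each component onto [-1, 5].
clip(-2.1397) = -1.0, clip(4.7721) = 4.7721, clip(6.7633) = 5.0, clip(-9.8243) = -1.0
Projection = [-1.0, 4.7721, 5.0, -1.0]
Squared diffs: [1.2989, 0.0, 3.1092, 77.8683]
Distance = sqrt(82.2764) = 9.0706


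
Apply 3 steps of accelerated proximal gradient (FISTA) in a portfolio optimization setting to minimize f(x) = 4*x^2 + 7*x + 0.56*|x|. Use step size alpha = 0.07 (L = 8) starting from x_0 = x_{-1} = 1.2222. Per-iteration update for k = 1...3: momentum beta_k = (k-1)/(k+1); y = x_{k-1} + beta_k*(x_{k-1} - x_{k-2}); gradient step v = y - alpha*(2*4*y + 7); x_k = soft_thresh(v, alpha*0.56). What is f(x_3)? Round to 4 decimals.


FISTA on f(x) = 4*x^2 + 7*x + 0.56*|x|
L = 8, alpha = 0.07
Iteration 1: beta = 0.0, y = 1.2222 + 0.0*(1.2222 - 1.2222) = 1.2222
  grad(y) = 16.7776, v = y - alpha*grad = 0.0478
  prox(v) = soft_thresh(0.0478, 0.0392) = 0.0086
Iteration 2: beta = 0.3333, y = 0.0086 + 0.3333*(0.0086 - 1.2222) = -0.396
  grad(y) = 3.8322, v = y - alpha*grad = -0.6642
  prox(v) = soft_thresh(-0.6642, 0.0392) = -0.625
Iteration 3: beta = 0.5, y = -0.625 + 0.5*(-0.625 - 0.0086) = -0.9418
  grad(y) = -0.5346, v = y - alpha*grad = -0.9044
  prox(v) = soft_thresh(-0.9044, 0.0392) = -0.8652
f(x_3) = 4*(-0.8652)^2 + 7*(-0.8652) + 0.56*|-0.8652| = -2.5776


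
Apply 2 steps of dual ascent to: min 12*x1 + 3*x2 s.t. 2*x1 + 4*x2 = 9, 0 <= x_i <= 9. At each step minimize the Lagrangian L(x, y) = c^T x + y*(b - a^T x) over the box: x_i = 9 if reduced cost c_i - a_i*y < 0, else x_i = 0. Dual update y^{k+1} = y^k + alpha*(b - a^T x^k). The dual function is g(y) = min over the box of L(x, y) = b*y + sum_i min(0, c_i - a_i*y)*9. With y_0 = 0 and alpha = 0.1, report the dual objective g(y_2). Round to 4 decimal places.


Dual ascent for LP: min 12*x1 + 3*x2, 2*x1 + 4*x2 = 9, 0 <= x_i <= 9
Step 1: y^k = 0.0, reduced costs: (12.0, 3.0)
  x^k = (0.0, 0.0), subgradient = b - a^T x = 9.0
  y^{k+1} = 0.0 + 0.1*9.0 = 0.9
Step 2: y^k = 0.9, reduced costs: (10.2, -0.6)
  x^k = (0.0, 9.0), subgradient = b - a^T x = -27.0
  y^{k+1} = 0.9 + 0.1*-27.0 = -1.8
Dual objective at y_2 = -1.8: reduced costs (15.6, 10.2), box minimizer x = (0.0, 0.0)
g(y_2) = b*y + (c1 - a1*y)*x1 + (c2 - a2*y)*x2 = 9*(-1.8) + 15.6*0.0 + 10.2*0.0 = -16.2 + 0.0 + 0.0 = -16.2


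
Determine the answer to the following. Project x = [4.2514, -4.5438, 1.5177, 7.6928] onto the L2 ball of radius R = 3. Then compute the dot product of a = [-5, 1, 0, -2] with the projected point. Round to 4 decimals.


Step 1: Compute ||x|| (intermediates to 6 decimals).
||x|| = sqrt(4.2514^2 + (-4.5438)^2 + 1.5177^2 + 7.6928^2) = 10.01015
Step 2: Project.
Since ||x|| > R, scale = R/||x|| = 3/10.01015 = 0.299696, proj(x) = scale * x
proj(x) = [1.274128, -1.361759, 0.454849, 2.305501]
Step 3: Dot product.
a^T * proj(x) = -5*1.274128 + 1*(-1.361759) + 0*0.454849 - 2*2.305501 = -12.3434


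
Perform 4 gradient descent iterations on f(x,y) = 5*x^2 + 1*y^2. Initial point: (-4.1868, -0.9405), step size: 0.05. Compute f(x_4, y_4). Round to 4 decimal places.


Gradient descent on f(x,y) = 5*x^2 + 1*y^2.
Starting point: (-4.1868, -0.9405), alpha = 0.05
Step 1: grad_x = 2*5*-4.1868 = -41.868, grad_y = 2*1*-0.9405 = -1.881
  x_1 = -4.1868 - 0.05*-41.868 = -2.0934
  y_1 = -0.9405 - 0.05*-1.881 = -0.8465
Step 2: grad_x = 2*5*-2.0934 = -20.934, grad_y = 2*1*-0.8465 = -1.6929
  x_2 = -2.0934 - 0.05*-20.934 = -1.0467
  y_2 = -0.8465 - 0.05*-1.6929 = -0.7618
Step 3: grad_x = 2*5*-1.0467 = -10.467, grad_y = 2*1*-0.7618 = -1.5236
  x_3 = -1.0467 - 0.05*-10.467 = -0.5234
  y_3 = -0.7618 - 0.05*-1.5236 = -0.6856
Step 4: grad_x = 2*5*-0.5234 = -5.2335, grad_y = 2*1*-0.6856 = -1.3712
  x_4 = -0.5234 - 0.05*-5.2335 = -0.2617
  y_4 = -0.6856 - 0.05*-1.3712 = -0.6171
f(-0.2617, -0.6171) = 5*(-0.2617)^2 + 1*(-0.6171)^2 = 0.7231


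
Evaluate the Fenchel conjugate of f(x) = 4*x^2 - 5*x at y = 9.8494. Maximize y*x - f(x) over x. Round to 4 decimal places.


f*(y) = sup_x {y*x - a*x^2 - b*x} = sup_x {(y-b)*x - a*x^2}
FOC: (y - b) - 2a*x = 0 => x* = (y - b)/(2a)
x* = (9.8494 + 5)/(2*4) = 1.8562
f*(9.8494) = (y-b)^2/(4a) = (9.8494 + 5)^2/(4*4)
= 220.5047/16 = 13.7815


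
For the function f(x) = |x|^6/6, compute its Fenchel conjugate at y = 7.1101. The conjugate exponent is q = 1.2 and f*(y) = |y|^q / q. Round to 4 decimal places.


The conjugate exponent q satisfies 1/p + 1/q = 1.
p = 6, so q = 6/(6 - 1) = 1.2
|y|^q = 7.1101^1.2 = 10.5257
f*(7.1101) = 10.5257 / 1.2 = 8.7714


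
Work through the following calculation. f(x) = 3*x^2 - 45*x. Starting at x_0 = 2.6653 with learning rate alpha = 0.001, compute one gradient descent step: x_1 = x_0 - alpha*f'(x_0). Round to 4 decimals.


We compute the gradient at x_0 and apply the update.
f'(x) = 6*x - 45
f'(2.6653) = 6*2.6653 - 45 = -29.0082
x_1 = 2.6653 - 0.001*-29.0082 = 2.6943


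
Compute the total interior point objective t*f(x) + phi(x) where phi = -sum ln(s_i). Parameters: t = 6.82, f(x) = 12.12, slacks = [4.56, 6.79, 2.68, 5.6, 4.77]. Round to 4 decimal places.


Step 1: Compute log-barrier.
ln values: [1.5173, 1.9155, 0.9858, 1.7228, 1.5623]
phi = -(1.5173 + 1.9155 + 0.9858 + 1.7228 + 1.5623) = -7.7037
Step 2: Compute augmented objective.
t*f(x) = 6.82*12.12 = 82.6584
Total = 82.6584 - 7.7037 = 74.9547


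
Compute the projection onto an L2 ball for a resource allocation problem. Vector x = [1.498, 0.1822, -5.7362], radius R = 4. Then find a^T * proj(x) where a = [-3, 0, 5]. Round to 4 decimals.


Step 1: Compute ||x|| (intermediates to 6 decimals).
||x|| = sqrt(1.498^2 + 0.1822^2 + (-5.7362)^2) = 5.931373
Step 2: Project.
Since ||x|| > R, scale = R/||x|| = 4/5.931373 = 0.67438, proj(x) = scale * x
proj(x) = [1.010221, 0.122872, -3.868379]
Step 3: Dot product.
a^T * proj(x) = -3*1.010221 + 0*0.122872 + 5*(-3.868379) = -22.3726


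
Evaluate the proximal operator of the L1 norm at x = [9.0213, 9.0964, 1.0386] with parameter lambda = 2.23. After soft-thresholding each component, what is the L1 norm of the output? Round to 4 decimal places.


Soft-thresholding with lambda = 2.23:
prox(9.0213) = sign(9.0213)*max(|9.0213| - 2.23, 0) = 6.7913
prox(9.0964) = sign(9.0964)*max(|9.0964| - 2.23, 0) = 6.8664
prox(1.0386) = sign(1.0386)*max(|1.0386| - 2.23, 0) = 0.0
prox(x) = [6.7913, 6.8664, 0.0]
||prox(x)||_1 = 6.7913 + 6.8664 + 0.0 = 13.6577


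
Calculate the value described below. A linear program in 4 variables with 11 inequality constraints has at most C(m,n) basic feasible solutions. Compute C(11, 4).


Each vertex corresponds to some choice of n active constraints out of m, so the number of vertices is at most C(m, n) = m! / (n!(m-n)!).
m = 11, n = 4
Numerator: 11 * 10 * 9 * 8
Denominator: 4! = 24
C(11, 4) = 330


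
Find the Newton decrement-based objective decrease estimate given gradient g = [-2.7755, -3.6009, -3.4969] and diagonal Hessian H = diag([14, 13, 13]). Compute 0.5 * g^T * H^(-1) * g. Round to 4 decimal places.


Step 1: H is diagonal, so H^(-1) * g = [-0.1983, -0.277, -0.269].
Step 2: g^T H^(-1) g = sum_i g_i^2 / H_ii
  = (-2.7755)^2/14 + (-3.6009)^2/13 + (-3.4969)^2/13
  = 0.5502 + 0.9974 + 0.9406 = 2.4883
Step 3: Objective decrease = 0.5 * g^T H^(-1) g = 1.2442


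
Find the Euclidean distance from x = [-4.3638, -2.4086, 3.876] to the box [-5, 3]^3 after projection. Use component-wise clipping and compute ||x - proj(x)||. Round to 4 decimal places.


Project each component onto [-5, 3].
clip(-4.3638) = -4.3638, clip(-2.4086) = -2.4086, clip(3.876) = 3.0
Projection = [-4.3638, -2.4086, 3.0]
Squared diffs: [0.0, 0.0, 0.7674]
Distance = sqrt(0.7674) = 0.876


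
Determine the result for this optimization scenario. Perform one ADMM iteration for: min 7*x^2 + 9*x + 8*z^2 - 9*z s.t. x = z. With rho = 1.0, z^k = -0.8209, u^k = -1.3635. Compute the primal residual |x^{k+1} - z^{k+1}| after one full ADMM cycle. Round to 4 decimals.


ADMM iteration with rho = 1.0, z^k = -0.8209, u^k = -1.3635
Step 1: x-update.
Minimize 7*x^2 + 9*x + (1.0/2)*(x + 0.8209 - 1.3635)^2
FOC: (2*7 + 1.0)*x = -9 + 1.0*(-0.8209 + 1.3635)
x^{k+1} = -0.5638
Step 2: z-update.
Minimize 8*z^2 - 9*z + (1.0/2)*(-0.5638 - z - 1.3635)^2
FOC: (2*8 + 1.0)*z = 9 + 1.0*(-0.5638 - 1.3635)
z^{k+1} = 0.416
Step 3: u-update.
u^{k+1} = -1.3635 - 0.5638 - 0.416 = -2.3434
Step 4: Primal residual = |-0.5638 - 0.416| = 0.9799


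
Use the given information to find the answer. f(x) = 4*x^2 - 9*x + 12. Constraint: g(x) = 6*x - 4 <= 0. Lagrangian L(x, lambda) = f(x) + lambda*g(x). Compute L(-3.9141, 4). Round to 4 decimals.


Step 1: Evaluate f(x).
f(-3.9141) = 4*(-3.9141)^2 - 9*(-3.9141) + 12 = 108.5076
Step 2: Evaluate g(x).
g(-3.9141) = 6*-3.9141 - 4 = -27.4846
Step 3: Compute Lagrangian.
L = 108.5076 + 4*-27.4846 = -1.4308


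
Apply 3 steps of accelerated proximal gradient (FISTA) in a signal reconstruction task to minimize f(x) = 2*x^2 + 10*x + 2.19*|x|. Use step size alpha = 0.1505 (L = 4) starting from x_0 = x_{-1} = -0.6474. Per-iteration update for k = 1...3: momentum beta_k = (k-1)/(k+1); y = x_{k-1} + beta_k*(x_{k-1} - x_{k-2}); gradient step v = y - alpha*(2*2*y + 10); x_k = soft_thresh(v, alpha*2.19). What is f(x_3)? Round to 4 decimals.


FISTA on f(x) = 2*x^2 + 10*x + 2.19*|x|
L = 4, alpha = 0.1505
Iteration 1: beta = 0.0, y = -0.6474 + 0.0*(-0.6474 + 0.6474) = -0.6474
  grad(y) = 7.4104, v = y - alpha*grad = -1.7627
  prox(v) = soft_thresh(-1.7627, 0.3296) = -1.4331
Iteration 2: beta = 0.3333, y = -1.4331 + 0.3333*(-1.4331 + 0.6474) = -1.695
  grad(y) = 3.2202, v = y - alpha*grad = -2.1796
  prox(v) = soft_thresh(-2.1796, 0.3296) = -1.85
Iteration 3: beta = 0.5, y = -1.85 + 0.5*(-1.85 + 1.4331) = -2.0585
  grad(y) = 1.7661, v = y - alpha*grad = -2.3243
  prox(v) = soft_thresh(-2.3243, 0.3296) = -1.9947
f(x_3) = 2*(-1.9947)^2 + 10*(-1.9947) + 2.19*|-1.9947| = -7.621


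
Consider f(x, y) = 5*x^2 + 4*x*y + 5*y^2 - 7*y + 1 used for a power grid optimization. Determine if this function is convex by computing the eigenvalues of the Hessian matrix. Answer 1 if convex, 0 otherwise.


The Hessian of f(x,y) = 5*x^2 + 4*x*y + 5*y^2 - 7*y + 1 is:
H = [[10, 4], [4, 10]]
Trace = 10 + 10 = 20
Determinant = 10*10 - (4)^2 = 84
Discriminant = (20)^2 - 4*84 = 64.0
Eigenvalues: lambda_1 = 6.0, lambda_2 = 14.0
The function is convex.

1


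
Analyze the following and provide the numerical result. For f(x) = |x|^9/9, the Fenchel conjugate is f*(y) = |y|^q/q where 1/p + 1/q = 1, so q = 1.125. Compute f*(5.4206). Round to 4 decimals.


The conjugate exponent q satisfies 1/p + 1/q = 1.
p = 9, so q = 9/(9 - 1) = 1.125
|y|^q = 5.4206^1.125 = 6.6958
f*(5.4206) = 6.6958 / 1.125 = 5.9518


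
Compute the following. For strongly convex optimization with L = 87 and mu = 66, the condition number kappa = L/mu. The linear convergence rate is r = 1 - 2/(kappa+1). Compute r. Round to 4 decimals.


Step 1: Compute the condition number.
kappa = L/mu = 87/66 = 1.3182
Step 2: Compute the convergence rate.
r = 1 - 2/(kappa + 1) = 1 - 2*mu/(L + mu) = (L - mu)/(L + mu) = 21/153 = 0.1373


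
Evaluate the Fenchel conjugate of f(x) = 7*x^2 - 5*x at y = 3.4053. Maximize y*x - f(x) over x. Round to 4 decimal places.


f*(y) = sup_x {y*x - a*x^2 - b*x} = sup_x {(y-b)*x - a*x^2}
FOC: (y - b) - 2a*x = 0 => x* = (y - b)/(2a)
x* = (3.4053 + 5)/(2*7) = 0.6004
f*(3.4053) = (y-b)^2/(4a) = (3.4053 + 5)^2/(4*7)
= 70.6491/28 = 2.5232


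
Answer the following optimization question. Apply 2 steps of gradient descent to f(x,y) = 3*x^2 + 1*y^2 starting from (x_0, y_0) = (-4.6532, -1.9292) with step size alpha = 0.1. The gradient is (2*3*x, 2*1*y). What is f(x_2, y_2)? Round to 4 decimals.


Gradient descent on f(x,y) = 3*x^2 + 1*y^2.
Starting point: (-4.6532, -1.9292), alpha = 0.1
Step 1: grad_x = 2*3*-4.6532 = -27.9192, grad_y = 2*1*-1.9292 = -3.8584
  x_1 = -4.6532 - 0.1*-27.9192 = -1.8613
  y_1 = -1.9292 - 0.1*-3.8584 = -1.5434
Step 2: grad_x = 2*3*-1.8613 = -11.1677, grad_y = 2*1*-1.5434 = -3.0867
  x_2 = -1.8613 - 0.1*-11.1677 = -0.7445
  y_2 = -1.5434 - 0.1*-3.0867 = -1.2347
f(-0.7445, -1.2347) = 3*(-0.7445)^2 + 1*(-1.2347)^2 = 3.1873


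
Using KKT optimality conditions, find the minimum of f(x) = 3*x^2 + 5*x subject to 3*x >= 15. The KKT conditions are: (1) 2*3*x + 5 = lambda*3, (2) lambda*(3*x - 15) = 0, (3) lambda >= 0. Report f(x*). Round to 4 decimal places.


Step 1: Try lambda = 0 (constraint inactive).
x_unc = -5/(2*3) = -0.8333
Check: 3*-0.8333 = -2.4999 < 15 -- violated!
Step 2: Constraint must be active: 3*x = 15
x* = 15/3 = 5.0
lambda = (2*3*5.0 + 5)/3 = 11.6667
Step 3: Compute optimal value.
f(x*) = 3*5.0^2 + 5*5.0 = 100.0


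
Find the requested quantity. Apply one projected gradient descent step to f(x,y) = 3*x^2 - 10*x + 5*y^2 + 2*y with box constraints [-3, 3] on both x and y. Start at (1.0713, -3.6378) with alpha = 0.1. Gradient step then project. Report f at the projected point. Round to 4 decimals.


Step 1: Compute gradient at (1.0713, -3.6378).
grad_x = 2*3*1.0713 - 10 = -3.5722
grad_y = 2*5*-3.6378 + 2 = -34.378
Step 2: Gradient step.
x_raw = 1.0713 - 0.1*-3.5722 = 1.4285
y_raw = -3.6378 - 0.1*-34.378 = -0.2
Step 3: Project onto [-3, 3].
x_proj = clip(1.4285) = 1.4285
y_proj = clip(-0.2) = -0.2
Step 4: Evaluate f.
f(1.4285, -0.2) = -8.3632


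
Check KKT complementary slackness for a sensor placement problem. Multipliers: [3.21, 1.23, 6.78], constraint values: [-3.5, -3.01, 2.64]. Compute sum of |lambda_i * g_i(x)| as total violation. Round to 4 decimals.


KKT complementary slackness check:
lambda_1 * g_1 = 3.21 * -3.5 = -11.235
lambda_2 * g_2 = 1.23 * -3.01 = -3.7023
lambda_3 * g_3 = 6.78 * 2.64 = 17.8992
Total violation = 11.235 + 3.7023 + 17.8992 = 32.8365


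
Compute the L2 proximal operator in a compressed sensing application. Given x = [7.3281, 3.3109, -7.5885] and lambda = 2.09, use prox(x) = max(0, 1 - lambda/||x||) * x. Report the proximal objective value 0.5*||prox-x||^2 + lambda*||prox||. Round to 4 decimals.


Step 1: Compute ||x||.
||x|| = 11.0566
Step 2: Compute scaling factor.
scale = max(0, 1 - 2.09/11.0566) = 0.811
Step 3: prox(x) = [5.9429, 2.685, -6.1541]
||prox(x)|| = 8.9666
Step 4: Proximal objective.
0.5*||prox-x||^2 = 2.1841
lambda*||prox|| = 18.7402
Total = 20.9242


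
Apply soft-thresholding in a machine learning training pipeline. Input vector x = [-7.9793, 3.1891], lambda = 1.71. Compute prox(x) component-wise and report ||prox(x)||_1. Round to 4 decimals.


Soft-thresholding with lambda = 1.71:
prox(-7.9793) = sign(-7.9793)*max(|-7.9793| - 1.71, 0) = -6.2693
prox(3.1891) = sign(3.1891)*max(|3.1891| - 1.71, 0) = 1.4791
prox(x) = [-6.2693, 1.4791]
||prox(x)||_1 = 6.2693 + 1.4791 = 7.7484


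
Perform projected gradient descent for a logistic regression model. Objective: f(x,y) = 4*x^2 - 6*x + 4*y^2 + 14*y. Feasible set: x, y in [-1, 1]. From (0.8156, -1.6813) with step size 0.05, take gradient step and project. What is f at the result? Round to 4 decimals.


Step 1: Compute gradient at (0.8156, -1.6813).
grad_x = 2*4*0.8156 - 6 = 0.5248
grad_y = 2*4*-1.6813 + 14 = 0.5496
Step 2: Gradient step.
x_raw = 0.8156 - 0.05*0.5248 = 0.7894
y_raw = -1.6813 - 0.05*0.5496 = -1.7088
Step 3: Project onto [-1, 1].
x_proj = clip(0.7894) = 0.7894
y_proj = clip(-1.7088) = -1.0
Step 4: Evaluate f.
f(0.7894, -1.0) = -12.2438


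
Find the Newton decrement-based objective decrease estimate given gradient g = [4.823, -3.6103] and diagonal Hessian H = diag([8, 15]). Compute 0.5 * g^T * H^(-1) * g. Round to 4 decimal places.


Step 1: H is diagonal, so H^(-1) * g = [0.6029, -0.2407].
Step 2: g^T H^(-1) g = sum_i g_i^2 / H_ii
  = (4.823)^2/8 + (-3.6103)^2/15
  = 2.9077 + 0.869 = 3.7766
Step 3: Objective decrease = 0.5 * g^T H^(-1) g = 1.8883


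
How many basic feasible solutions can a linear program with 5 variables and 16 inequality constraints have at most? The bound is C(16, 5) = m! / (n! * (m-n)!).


Each vertex corresponds to some choice of n active constraints out of m, so the number of vertices is at most C(m, n) = m! / (n!(m-n)!).
m = 16, n = 5
Numerator: 16 * 15 * 14 * 13 * 12
Denominator: 5! = 120
C(16, 5) = 4368


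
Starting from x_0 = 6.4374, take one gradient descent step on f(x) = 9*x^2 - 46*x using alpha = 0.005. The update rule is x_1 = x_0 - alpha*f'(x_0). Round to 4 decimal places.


We compute the gradient at x_0 and apply the update.
f'(x) = 18*x - 46
f'(6.4374) = 18*6.4374 - 46 = 69.8732
x_1 = 6.4374 - 0.005*69.8732 = 6.088


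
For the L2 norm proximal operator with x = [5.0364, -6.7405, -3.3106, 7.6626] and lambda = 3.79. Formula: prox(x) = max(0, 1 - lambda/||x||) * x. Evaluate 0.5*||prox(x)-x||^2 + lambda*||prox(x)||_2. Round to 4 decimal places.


Step 1: Compute ||x||.
||x|| = 11.8522
Step 2: Compute scaling factor.
scale = max(0, 1 - 3.79/11.8522) = 0.6802
Step 3: prox(x) = [3.4259, -4.5851, -2.252, 5.2123]
||prox(x)|| = 8.0622
Step 4: Proximal objective.
0.5*||prox-x||^2 = 7.1821
lambda*||prox|| = 30.5557
Total = 37.7379


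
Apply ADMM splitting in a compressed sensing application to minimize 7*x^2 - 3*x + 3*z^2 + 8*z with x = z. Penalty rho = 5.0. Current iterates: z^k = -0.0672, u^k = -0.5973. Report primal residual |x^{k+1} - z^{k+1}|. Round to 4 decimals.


ADMM iteration with rho = 5.0, z^k = -0.0672, u^k = -0.5973
Step 1: x-update.
Minimize 7*x^2 - 3*x + (5.0/2)*(x + 0.0672 - 0.5973)^2
FOC: (2*7 + 5.0)*x = 3 + 5.0*(-0.0672 + 0.5973)
x^{k+1} = 0.2974
Step 2: z-update.
Minimize 3*z^2 + 8*z + (5.0/2)*(0.2974 - z - 0.5973)^2
FOC: (2*3 + 5.0)*z = -8 + 5.0*(0.2974 - 0.5973)
z^{k+1} = -0.8636
Step 3: u-update.
u^{k+1} = -0.5973 + 0.2974 + 0.8636 = 0.5637
Step 4: Primal residual = |0.2974 + 0.8636| = 1.161


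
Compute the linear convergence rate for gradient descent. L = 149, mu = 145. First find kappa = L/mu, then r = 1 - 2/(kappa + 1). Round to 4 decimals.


Step 1: Compute the condition number.
kappa = L/mu = 149/145 = 1.0276
Step 2: Compute the convergence rate.
r = 1 - 2/(kappa + 1) = 1 - 2*mu/(L + mu) = (L - mu)/(L + mu) = 4/294 = 0.0136


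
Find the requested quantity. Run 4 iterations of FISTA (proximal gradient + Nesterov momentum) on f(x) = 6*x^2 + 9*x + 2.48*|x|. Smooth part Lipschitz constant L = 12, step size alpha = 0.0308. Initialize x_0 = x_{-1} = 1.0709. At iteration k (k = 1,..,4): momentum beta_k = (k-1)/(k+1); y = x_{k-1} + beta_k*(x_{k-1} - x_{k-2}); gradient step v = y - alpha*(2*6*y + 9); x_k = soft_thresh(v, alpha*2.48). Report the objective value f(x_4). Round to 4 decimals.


FISTA on f(x) = 6*x^2 + 9*x + 2.48*|x|
L = 12, alpha = 0.0308
Iteration 1: beta = 0.0, y = 1.0709 + 0.0*(1.0709 - 1.0709) = 1.0709
  grad(y) = 21.8508, v = y - alpha*grad = 0.3979
  prox(v) = soft_thresh(0.3979, 0.0764) = 0.3215
Iteration 2: beta = 0.3333, y = 0.3215 + 0.3333*(0.3215 - 1.0709) = 0.0717
  grad(y) = 9.8606, v = y - alpha*grad = -0.232
  prox(v) = soft_thresh(-0.232, 0.0764) = -0.1556
Iteration 3: beta = 0.5, y = -0.1556 + 0.5*(-0.1556 - 0.3215) = -0.3942
  grad(y) = 4.27, v = y - alpha*grad = -0.5257
  prox(v) = soft_thresh(-0.5257, 0.0764) = -0.4493
Iteration 4: beta = 0.6, y = -0.4493 + 0.6*(-0.4493 + 0.1556) = -0.6255
  grad(y) = 1.4938, v = y - alpha*grad = -0.6715
  prox(v) = soft_thresh(-0.6715, 0.0764) = -0.5951
f(x_4) = 6*(-0.5951)^2 + 9*(-0.5951) + 2.48*|-0.5951| = -1.7552


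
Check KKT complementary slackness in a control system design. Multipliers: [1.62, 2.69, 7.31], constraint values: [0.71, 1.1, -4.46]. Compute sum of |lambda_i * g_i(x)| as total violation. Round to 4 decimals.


KKT complementary slackness check:
lambda_1 * g_1 = 1.62 * 0.71 = 1.1502
lambda_2 * g_2 = 2.69 * 1.1 = 2.959
lambda_3 * g_3 = 7.31 * -4.46 = -32.6026
Total violation = 1.1502 + 2.959 + 32.6026 = 36.7118


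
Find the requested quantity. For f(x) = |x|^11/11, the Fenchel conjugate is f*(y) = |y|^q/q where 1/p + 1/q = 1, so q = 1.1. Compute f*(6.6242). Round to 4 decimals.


The conjugate exponent q satisfies 1/p + 1/q = 1.
p = 11, so q = 11/(11 - 1) = 1.1
|y|^q = 6.6242^1.1 = 8.0029
f*(6.6242) = 8.0029 / 1.1 = 7.2754


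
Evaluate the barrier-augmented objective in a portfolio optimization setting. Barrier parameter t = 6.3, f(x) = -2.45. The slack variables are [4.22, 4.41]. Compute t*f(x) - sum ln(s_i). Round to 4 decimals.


Step 1: Compute log-barrier.
ln values: [1.4398, 1.4839]
phi = -(1.4398 + 1.4839) = -2.9237
Step 2: Compute augmented objective.
t*f(x) = 6.3*-2.45 = -15.435
Total = -15.435 - 2.9237 = -18.3587


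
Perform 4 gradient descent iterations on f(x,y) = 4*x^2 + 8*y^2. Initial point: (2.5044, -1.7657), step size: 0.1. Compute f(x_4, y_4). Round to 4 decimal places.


Gradient descent on f(x,y) = 4*x^2 + 8*y^2.
Starting point: (2.5044, -1.7657), alpha = 0.1
Step 1: grad_x = 2*4*2.5044 = 20.0352, grad_y = 2*8*-1.7657 = -28.2512
  x_1 = 2.5044 - 0.1*20.0352 = 0.5009
  y_1 = -1.7657 - 0.1*-28.2512 = 1.0594
Step 2: grad_x = 2*4*0.5009 = 4.007, grad_y = 2*8*1.0594 = 16.9507
  x_2 = 0.5009 - 0.1*4.007 = 0.1002
  y_2 = 1.0594 - 0.1*16.9507 = -0.6357
Step 3: grad_x = 2*4*0.1002 = 0.8014, grad_y = 2*8*-0.6357 = -10.1704
  x_3 = 0.1002 - 0.1*0.8014 = 0.02
  y_3 = -0.6357 - 0.1*-10.1704 = 0.3814
Step 4: grad_x = 2*4*0.02 = 0.1603, grad_y = 2*8*0.3814 = 6.1023
  x_4 = 0.02 - 0.1*0.1603 = 0.004
  y_4 = 0.3814 - 0.1*6.1023 = -0.2288
f(0.004, -0.2288) = 4*0.004^2 + 8*(-0.2288)^2 = 0.419


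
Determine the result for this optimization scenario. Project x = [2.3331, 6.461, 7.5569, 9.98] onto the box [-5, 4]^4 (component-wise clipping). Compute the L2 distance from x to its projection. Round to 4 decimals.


Project each component onto [-5, 4].
clip(2.3331) = 2.3331, clip(6.461) = 4.0, clip(7.5569) = 4.0, clip(9.98) = 4.0
Projection = [2.3331, 4.0, 4.0, 4.0]
Squared diffs: [0.0, 6.0565, 12.6515, 35.7604]
Distance = sqrt(54.4684) = 7.3803


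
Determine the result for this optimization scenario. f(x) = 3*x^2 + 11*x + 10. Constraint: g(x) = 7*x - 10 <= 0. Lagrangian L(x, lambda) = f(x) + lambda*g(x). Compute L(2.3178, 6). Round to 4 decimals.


Step 1: Evaluate f(x).
f(2.3178) = 3*2.3178^2 + 11*2.3178 + 10 = 51.6124
Step 2: Evaluate g(x).
g(2.3178) = 7*2.3178 - 10 = 6.2246
Step 3: Compute Lagrangian.
L = 51.6124 + 6*6.2246 = 88.96


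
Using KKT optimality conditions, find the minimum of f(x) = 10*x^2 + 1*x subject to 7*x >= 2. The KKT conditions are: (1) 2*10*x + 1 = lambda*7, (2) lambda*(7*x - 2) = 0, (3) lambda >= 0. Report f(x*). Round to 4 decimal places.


Step 1: Try lambda = 0 (constraint inactive).
x_unc = -1/(2*10) = -0.05
Check: 7*-0.05 = -0.35 < 2 -- violated!
Step 2: Constraint must be active: 7*x = 2
x* = 2/7 = 0.2857 (rounded; the exact value 2/7 is used below)
lambda = (2*10*(2/7) + 1)/7 = 0.9592
Step 3: Compute optimal value.
f(x*) = 10*(2/7)^2 + 1*(2/7) = 1.102


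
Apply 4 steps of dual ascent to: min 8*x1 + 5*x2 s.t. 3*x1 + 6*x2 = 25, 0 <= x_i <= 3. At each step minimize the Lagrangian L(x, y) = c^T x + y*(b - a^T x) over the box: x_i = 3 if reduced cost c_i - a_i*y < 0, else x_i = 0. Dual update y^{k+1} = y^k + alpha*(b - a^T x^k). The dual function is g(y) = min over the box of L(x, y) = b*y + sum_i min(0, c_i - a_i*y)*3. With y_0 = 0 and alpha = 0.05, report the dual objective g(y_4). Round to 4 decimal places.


Dual ascent for LP: min 8*x1 + 5*x2, 3*x1 + 6*x2 = 25, 0 <= x_i <= 3
Step 1: y^k = 0.0, reduced costs: (8.0, 5.0)
  x^k = (0.0, 0.0), subgradient = b - a^T x = 25.0
  y^{k+1} = 0.0 + 0.05*25.0 = 1.25
Step 2: y^k = 1.25, reduced costs: (4.25, -2.5)
  x^k = (0.0, 3.0), subgradient = b - a^T x = 7.0
  y^{k+1} = 1.25 + 0.05*7.0 = 1.6
Step 3: y^k = 1.6, reduced costs: (3.2, -4.6)
  x^k = (0.0, 3.0), subgradient = b - a^T x = 7.0
  y^{k+1} = 1.6 + 0.05*7.0 = 1.95
Step 4: y^k = 1.95, reduced costs: (2.15, -6.7)
  x^k = (0.0, 3.0), subgradient = b - a^T x = 7.0
  y^{k+1} = 1.95 + 0.05*7.0 = 2.3
Dual objective at y_4 = 2.3: reduced costs (1.1, -8.8), box minimizer x = (0.0, 3.0)
g(y_4) = b*y + (c1 - a1*y)*x1 + (c2 - a2*y)*x2 = 25*2.3 + 1.1*0.0 + (-8.8)*3.0 = 57.5 + 0.0 - 26.4 = 31.1


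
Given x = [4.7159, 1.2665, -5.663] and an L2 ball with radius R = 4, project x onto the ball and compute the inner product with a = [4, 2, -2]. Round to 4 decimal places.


Step 1: Compute ||x|| (intermediates to 6 decimals).
||x|| = sqrt(4.7159^2 + 1.2665^2 + (-5.663)^2) = 7.47752
Step 2: Project.
Since ||x|| > R, scale = R/||x|| = 4/7.47752 = 0.534937, proj(x) = scale * x
proj(x) = [2.522709, 0.677498, -3.029348]
Step 3: Dot product.
a^T * proj(x) = 4*2.522709 + 2*0.677498 - 2*(-3.029348) = 17.5045


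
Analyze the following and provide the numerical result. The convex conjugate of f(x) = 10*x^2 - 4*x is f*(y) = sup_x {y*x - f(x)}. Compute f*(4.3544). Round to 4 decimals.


f*(y) = sup_x {y*x - a*x^2 - b*x} = sup_x {(y-b)*x - a*x^2}
FOC: (y - b) - 2a*x = 0 => x* = (y - b)/(2a)
x* = (4.3544 + 4)/(2*10) = 0.4177
f*(4.3544) = (y-b)^2/(4a) = (4.3544 + 4)^2/(4*10)
= 69.796/40 = 1.7449


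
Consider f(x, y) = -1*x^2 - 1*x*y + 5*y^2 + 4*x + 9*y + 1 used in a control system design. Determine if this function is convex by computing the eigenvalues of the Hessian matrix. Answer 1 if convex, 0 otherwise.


The Hessian of f(x,y) = -1*x^2 - 1*x*y + 5*y^2 + 4*x + 9*y + 1 is:
H = [[-2, -1], [-1, 10]]
Trace = -2 + 10 = 8
Determinant = -2*10 - (-1)^2 = -21
Discriminant = (8)^2 - 4*-21 = 148.0
Eigenvalues: lambda_1 = -2.0828, lambda_2 = 10.0828
The function is not convex.

0


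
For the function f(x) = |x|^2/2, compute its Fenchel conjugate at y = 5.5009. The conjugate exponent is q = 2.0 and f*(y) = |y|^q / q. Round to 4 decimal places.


The conjugate exponent q satisfies 1/p + 1/q = 1.
p = 2, so q = 2/(2 - 1) = 2.0
|y|^q = 5.5009^2.0 = 30.2599
f*(5.5009) = 30.2599 / 2.0 = 15.13


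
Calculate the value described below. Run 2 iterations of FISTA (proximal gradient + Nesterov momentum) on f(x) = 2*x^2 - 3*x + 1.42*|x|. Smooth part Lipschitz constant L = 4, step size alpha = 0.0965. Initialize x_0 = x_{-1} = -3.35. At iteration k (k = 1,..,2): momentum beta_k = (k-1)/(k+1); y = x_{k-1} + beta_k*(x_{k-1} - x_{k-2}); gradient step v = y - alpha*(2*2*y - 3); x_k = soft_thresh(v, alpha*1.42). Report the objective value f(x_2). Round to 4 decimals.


FISTA on f(x) = 2*x^2 - 3*x + 1.42*|x|
L = 4, alpha = 0.0965
Iteration 1: beta = 0.0, y = -3.35 + 0.0*(-3.35 + 3.35) = -3.35
  grad(y) = -16.4, v = y - alpha*grad = -1.7674
  prox(v) = soft_thresh(-1.7674, 0.137) = -1.6304
Iteration 2: beta = 0.3333, y = -1.6304 + 0.3333*(-1.6304 + 3.35) = -1.0572
  grad(y) = -7.2286, v = y - alpha*grad = -0.3596
  prox(v) = soft_thresh(-0.3596, 0.137) = -0.2226
f(x_2) = 2*(-0.2226)^2 - 3*(-0.2226) + 1.42*|-0.2226| = 1.0828


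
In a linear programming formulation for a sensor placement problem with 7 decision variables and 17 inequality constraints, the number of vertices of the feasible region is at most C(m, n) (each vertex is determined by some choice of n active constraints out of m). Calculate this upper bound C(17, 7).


Each vertex corresponds to some choice of n active constraints out of m, so the number of vertices is at most C(m, n) = m! / (n!(m-n)!).
m = 17, n = 7
Numerator: 17 * 16 * 15 * 14 * 13 * 12 * 11
Denominator: 7! = 5040
C(17, 7) = 19448


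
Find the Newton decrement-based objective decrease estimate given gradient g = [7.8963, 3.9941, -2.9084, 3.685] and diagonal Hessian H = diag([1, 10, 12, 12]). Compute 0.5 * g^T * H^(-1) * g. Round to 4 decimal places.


Step 1: H is diagonal, so H^(-1) * g = [7.8963, 0.3994, -0.2424, 0.3071].
Step 2: g^T H^(-1) g = sum_i g_i^2 / H_ii
  = (7.8963)^2/1 + (3.9941)^2/10 + (-2.9084)^2/12 + (3.685)^2/12
  = 62.3516 + 1.5953 + 0.7049 + 1.1316 = 65.7833
Step 3: Objective decrease = 0.5 * g^T H^(-1) g = 32.8917
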